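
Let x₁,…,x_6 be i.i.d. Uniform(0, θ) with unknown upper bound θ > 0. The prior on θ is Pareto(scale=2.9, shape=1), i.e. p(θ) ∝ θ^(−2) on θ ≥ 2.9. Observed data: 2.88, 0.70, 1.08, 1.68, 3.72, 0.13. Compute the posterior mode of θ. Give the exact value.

The Uniform(0, θ) likelihood is θ^(−n) for θ ≥ max(xᵢ), zero otherwise. Here max(xᵢ) = 3.72.
Posterior ∝ θ^(−2) · θ^(−6) = θ^(−8) on θ ≥ max(2.9, 3.72) = 3.72.
This density is strictly decreasing in θ, so the posterior mode lies at the lower boundary of the support.

θ̂_MAP = 3.72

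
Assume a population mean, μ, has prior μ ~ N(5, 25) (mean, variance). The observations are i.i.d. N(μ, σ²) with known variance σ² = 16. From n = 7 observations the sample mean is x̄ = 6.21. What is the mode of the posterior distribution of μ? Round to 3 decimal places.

n = 7, x̄ = 6.21.
For a Normal prior and Normal likelihood with known variance, the posterior is Normal; its mode equals its mean, the precision-weighted average.
Prior precision 1/σ₀² = 1/25 = 0.04; data precision n/σ² = 7/16 = 0.4375.
μ̂ = (0.04·5 + 0.4375·6.21) / (0.04 + 0.4375) = 2.916875/0.4775 = 4667/764 ≈ 6.109.

μ̂_MAP = 6.109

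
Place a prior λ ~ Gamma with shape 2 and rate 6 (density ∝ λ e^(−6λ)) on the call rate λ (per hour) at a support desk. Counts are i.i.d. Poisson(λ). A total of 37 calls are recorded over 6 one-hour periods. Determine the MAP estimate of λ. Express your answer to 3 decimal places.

Σxᵢ = 37, n = 6.
Posterior ∝ λe^(−6λ) · λ^37e^(−6λ) = λ^38e^(−12λ), i.e. Gamma(shape=39, rate=12).
The mode of a Gamma(a, b) with a ≥ 1 (shape–rate) is (a−1)/b = 38/12 ≈ 3.167.

λ̂_MAP = 3.167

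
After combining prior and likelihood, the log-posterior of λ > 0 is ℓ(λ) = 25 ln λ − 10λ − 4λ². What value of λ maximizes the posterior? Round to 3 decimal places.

ℓ'(λ) = 25/λ − 10 − 8λ. Setting this to zero and multiplying by λ: 8λ² + 10λ − 25 = 0.
λ = (−10 + √(10² + 4·8·25)) / (2·8) = (−10 + √900) / 16 = (−10 + 30)/16 = 5/4.
ℓ''(λ) = −25/λ² − 8 < 0, confirming a maximum.

λ̂_MAP = 1.250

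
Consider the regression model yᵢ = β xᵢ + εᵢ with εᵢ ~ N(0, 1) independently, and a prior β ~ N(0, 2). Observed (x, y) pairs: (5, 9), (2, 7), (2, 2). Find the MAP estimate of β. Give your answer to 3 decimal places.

β̂_MAP = 1.881

log p(β | y) = −Σ(yᵢ − βxᵢ)²/(2·1) − β²/(2·2) + const.
Setting the derivative to zero: Σxᵢ(yᵢ − βxᵢ)/1 − β/2 = 0, so β = Σxᵢyᵢ / (Σxᵢ² + σ²/τ²).
Σxᵢyᵢ = 5·9 + 2·7 + 2·2 = 63; Σxᵢ² = 33; σ²/τ² = 0.5.
β̂_MAP = 63 / (33 + 0.5) = 63/33.5 ≈ 1.881.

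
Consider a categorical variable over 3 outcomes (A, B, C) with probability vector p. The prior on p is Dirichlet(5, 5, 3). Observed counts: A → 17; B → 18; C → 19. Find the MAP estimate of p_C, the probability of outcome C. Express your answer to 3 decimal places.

The posterior is Dirichlet(αᵢ + nᵢ) = Dirichlet(22, 23, 22).
For a Dirichlet(a₁,…,a_K) with all aᵢ > 1, the mode has j-th component (aⱼ − 1)/(Σaᵢ − K).
Here Σaᵢ = 67 and K = 3, so p_C = (22 − 1)/(67 − 3) = 21/64 ≈ 0.328.

MAP estimate of p_C = 0.328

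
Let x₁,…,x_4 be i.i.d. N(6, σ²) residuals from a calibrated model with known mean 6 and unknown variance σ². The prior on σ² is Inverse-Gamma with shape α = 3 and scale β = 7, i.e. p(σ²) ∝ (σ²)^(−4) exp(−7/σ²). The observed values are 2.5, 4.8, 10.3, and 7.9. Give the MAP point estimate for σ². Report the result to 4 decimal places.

Sum of squared deviations about the known mean: SS = (2.5−6)² + (4.8−6)² + (10.3−6)² + (7.9−6)² = 35.79.
The Normal likelihood contributes (σ²)^(−n/2) exp(−SS/(2σ²)), so the posterior is Inverse-Gamma(α + n/2, β + SS/2) = Inverse-Gamma(5, 24.895).
The mode of Inverse-Gamma(a, b) is b/(a+1) = 24.895/6 ≈ 4.1492.

σ̂²_MAP = 4.1492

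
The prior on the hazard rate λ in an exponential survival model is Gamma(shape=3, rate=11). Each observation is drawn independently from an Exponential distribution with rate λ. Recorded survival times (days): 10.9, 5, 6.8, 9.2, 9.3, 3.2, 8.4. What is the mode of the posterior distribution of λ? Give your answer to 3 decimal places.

λ̂_MAP = 0.141

The Exponential(rate=λ) likelihood is ∝ λ^n e^(−λΣtᵢ). Here n = 7 and Σtᵢ = 10.9 + 5 + 6.8 + 9.2 + 9.3 + 3.2 + 8.4 = 52.8.
Posterior ∝ λ^2e^(−11λ) · λ^7e^(−52.8λ) = λ^9e^(−63.8λ), i.e. Gamma(10, 63.8).
Mode = (a−1)/b = 9/63.8 ≈ 0.141.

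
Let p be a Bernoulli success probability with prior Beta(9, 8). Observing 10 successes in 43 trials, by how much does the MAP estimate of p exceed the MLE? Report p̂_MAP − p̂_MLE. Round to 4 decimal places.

Posterior is Beta(19, 41); MAP = (19−1)/(60−2) = 18/58 ≈ 0.31034.
MLE ignores the prior: p̂_MLE = k/n = 10/43 ≈ 0.23256.
Difference = 18/58 − 10/43 = 97/1247 ≈ 0.0778.

MAP − MLE = 0.0778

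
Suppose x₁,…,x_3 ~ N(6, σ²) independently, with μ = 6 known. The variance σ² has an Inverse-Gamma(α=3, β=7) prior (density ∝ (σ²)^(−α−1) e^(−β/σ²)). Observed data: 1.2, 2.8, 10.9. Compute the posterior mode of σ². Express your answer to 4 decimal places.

σ̂²_MAP = 6.4809

Sum of squared deviations about the known mean: SS = (1.2−6)² + (2.8−6)² + (10.9−6)² = 57.29.
The Normal likelihood contributes (σ²)^(−n/2) exp(−SS/(2σ²)), so the posterior is Inverse-Gamma(α + n/2, β + SS/2) = Inverse-Gamma(4.5, 35.645).
The mode of Inverse-Gamma(a, b) is b/(a+1) = 35.645/5.5 ≈ 6.4809.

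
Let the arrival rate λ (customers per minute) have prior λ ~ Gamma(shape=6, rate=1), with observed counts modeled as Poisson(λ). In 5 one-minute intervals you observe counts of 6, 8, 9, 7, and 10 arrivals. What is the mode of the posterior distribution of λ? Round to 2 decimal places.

λ̂_MAP = 7.50

Σxᵢ = 6+8+9+7+10 = 40, with n = 5.
Posterior ∝ λ^5e^(−1λ) · λ^40e^(−5λ) = λ^45e^(−6λ), i.e. Gamma(shape=46, rate=6).
The mode of a Gamma(a, b) with a ≥ 1 (shape–rate) is (a−1)/b = 45/6 ≈ 7.50.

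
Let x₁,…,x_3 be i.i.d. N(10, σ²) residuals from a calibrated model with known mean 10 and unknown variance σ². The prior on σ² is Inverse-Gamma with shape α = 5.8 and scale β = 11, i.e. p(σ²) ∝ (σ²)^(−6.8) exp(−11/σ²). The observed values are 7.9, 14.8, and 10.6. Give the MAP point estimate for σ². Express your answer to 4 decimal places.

Sum of squared deviations about the known mean: SS = (7.9−10)² + (14.8−10)² + (10.6−10)² = 27.81.
The Normal likelihood contributes (σ²)^(−n/2) exp(−SS/(2σ²)), so the posterior is Inverse-Gamma(α + n/2, β + SS/2) = Inverse-Gamma(7.3, 24.905).
The mode of Inverse-Gamma(a, b) is b/(a+1) = 24.905/8.3 ≈ 3.0006.

σ̂²_MAP = 3.0006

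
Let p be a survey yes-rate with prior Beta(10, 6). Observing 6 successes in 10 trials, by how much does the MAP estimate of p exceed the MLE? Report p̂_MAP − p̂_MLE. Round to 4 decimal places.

MAP − MLE = 0.0250

Posterior is Beta(16, 10); MAP = (16−1)/(26−2) = 15/24 ≈ 0.62500.
MLE ignores the prior: p̂_MLE = k/n = 6/10 ≈ 0.60000.
Difference = 15/24 − 6/10 = 1/40 ≈ 0.0250.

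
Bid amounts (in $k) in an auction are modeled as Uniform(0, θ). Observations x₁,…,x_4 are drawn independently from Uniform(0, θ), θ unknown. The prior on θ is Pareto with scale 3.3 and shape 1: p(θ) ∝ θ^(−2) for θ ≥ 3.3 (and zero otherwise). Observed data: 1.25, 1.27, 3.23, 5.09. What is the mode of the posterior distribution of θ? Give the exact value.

The Uniform(0, θ) likelihood is θ^(−n) for θ ≥ max(xᵢ), zero otherwise. Here max(xᵢ) = 5.09.
Posterior ∝ θ^(−2) · θ^(−4) = θ^(−6) on θ ≥ max(3.3, 5.09) = 5.09.
This density is strictly decreasing in θ, so the posterior mode lies at the lower boundary of the support.

θ̂_MAP = 5.09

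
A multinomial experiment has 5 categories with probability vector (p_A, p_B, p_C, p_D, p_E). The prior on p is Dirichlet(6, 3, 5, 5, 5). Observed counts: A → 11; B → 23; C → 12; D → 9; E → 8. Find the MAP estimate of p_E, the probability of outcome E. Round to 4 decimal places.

The posterior is Dirichlet(αᵢ + nᵢ) = Dirichlet(17, 26, 17, 14, 13).
For a Dirichlet(a₁,…,a_K) with all aᵢ > 1, the mode has j-th component (aⱼ − 1)/(Σaᵢ − K).
Here Σaᵢ = 87 and K = 5, so p_E = (13 − 1)/(87 − 5) = 12/82 ≈ 0.1463.

MAP estimate of p_E = 0.1463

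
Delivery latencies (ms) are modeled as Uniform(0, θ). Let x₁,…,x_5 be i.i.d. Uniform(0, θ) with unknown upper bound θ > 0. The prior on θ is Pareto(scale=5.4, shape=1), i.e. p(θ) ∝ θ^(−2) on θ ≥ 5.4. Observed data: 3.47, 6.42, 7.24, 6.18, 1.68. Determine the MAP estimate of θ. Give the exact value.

θ̂_MAP = 7.24

The Uniform(0, θ) likelihood is θ^(−n) for θ ≥ max(xᵢ), zero otherwise. Here max(xᵢ) = 7.24.
Posterior ∝ θ^(−2) · θ^(−5) = θ^(−7) on θ ≥ max(5.4, 7.24) = 7.24.
This density is strictly decreasing in θ, so the posterior mode lies at the lower boundary of the support.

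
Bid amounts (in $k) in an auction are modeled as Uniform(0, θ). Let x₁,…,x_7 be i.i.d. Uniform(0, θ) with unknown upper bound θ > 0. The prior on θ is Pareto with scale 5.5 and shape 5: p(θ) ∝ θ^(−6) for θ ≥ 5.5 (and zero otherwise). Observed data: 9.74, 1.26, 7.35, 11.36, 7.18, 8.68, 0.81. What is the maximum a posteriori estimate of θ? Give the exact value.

The Uniform(0, θ) likelihood is θ^(−n) for θ ≥ max(xᵢ), zero otherwise. Here max(xᵢ) = 11.36.
Posterior ∝ θ^(−6) · θ^(−7) = θ^(−13) on θ ≥ max(5.5, 11.36) = 11.36.
This density is strictly decreasing in θ, so the posterior mode lies at the lower boundary of the support.

θ̂_MAP = 11.36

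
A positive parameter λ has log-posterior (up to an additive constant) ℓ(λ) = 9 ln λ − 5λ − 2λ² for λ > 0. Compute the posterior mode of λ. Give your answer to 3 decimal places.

ℓ'(λ) = 9/λ − 5 − 4λ. Setting this to zero and multiplying by λ: 4λ² + 5λ − 9 = 0.
λ = (−5 + √(5² + 4·4·9)) / (2·4) = (−5 + √169) / 8 = (−5 + 13)/8 = 1.
ℓ''(λ) = −9/λ² − 4 < 0, confirming a maximum.

λ̂_MAP = 1.000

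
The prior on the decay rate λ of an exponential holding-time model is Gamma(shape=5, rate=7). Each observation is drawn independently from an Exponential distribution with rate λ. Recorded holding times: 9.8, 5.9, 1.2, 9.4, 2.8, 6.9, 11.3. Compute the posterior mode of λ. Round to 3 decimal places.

The Exponential(rate=λ) likelihood is ∝ λ^n e^(−λΣtᵢ). Here n = 7 and Σtᵢ = 9.8 + 5.9 + 1.2 + 9.4 + 2.8 + 6.9 + 11.3 = 47.3.
Posterior ∝ λ^4e^(−7λ) · λ^7e^(−47.3λ) = λ^11e^(−54.3λ), i.e. Gamma(12, 54.3).
Mode = (a−1)/b = 11/54.3 ≈ 0.203.

λ̂_MAP = 0.203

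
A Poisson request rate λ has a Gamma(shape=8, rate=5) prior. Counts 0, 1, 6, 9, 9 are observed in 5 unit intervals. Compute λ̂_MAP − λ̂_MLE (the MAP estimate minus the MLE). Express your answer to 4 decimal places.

Σxᵢ = 25. Posterior is Gamma(33, 10); MAP = (33−1)/10 = 32/10 ≈ 3.20000.
MLE = x̄ = 25/5 ≈ 5.00000.
Difference = 32/10 − 25/5 = -9/5 ≈ -1.8000.

MAP − MLE = -1.8000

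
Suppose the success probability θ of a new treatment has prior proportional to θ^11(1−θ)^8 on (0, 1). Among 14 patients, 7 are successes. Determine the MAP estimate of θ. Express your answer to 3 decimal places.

θ̂_MAP = 0.545

The prior density ∝ θ^11(1−θ)^8 is the kernel of Beta(12, 9).
Data: 7 successes in 14 trials. The binomial likelihood contributes θ^7(1−θ)^7, so the posterior is Beta(12+7, 9+7) = Beta(19, 16).
For Beta(a, b) with a, b > 1 the mode is (a−1)/(a+b−2) = 18/33 ≈ 0.545.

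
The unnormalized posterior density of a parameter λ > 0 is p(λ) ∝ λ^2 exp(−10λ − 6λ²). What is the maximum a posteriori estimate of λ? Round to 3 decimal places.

ℓ'(λ) = 2/λ − 10 − 12λ. Setting this to zero and multiplying by λ: 12λ² + 10λ − 2 = 0.
λ = (−10 + √(10² + 4·12·2)) / (2·12) = (−10 + √196) / 24 = (−10 + 14)/24 = 1/6.
ℓ''(λ) = −2/λ² − 12 < 0, confirming a maximum.

λ̂_MAP = 0.167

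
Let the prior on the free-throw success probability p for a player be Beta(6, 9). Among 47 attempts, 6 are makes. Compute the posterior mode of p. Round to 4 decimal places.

Prior: Beta(6, 9).
Data: 6 successes in 47 trials. The binomial likelihood contributes p^6(1−p)^41, so the posterior is Beta(6+6, 9+41) = Beta(12, 50).
For Beta(a, b) with a, b > 1 the mode is (a−1)/(a+b−2) = 11/60 ≈ 0.1833.

p̂_MAP = 0.1833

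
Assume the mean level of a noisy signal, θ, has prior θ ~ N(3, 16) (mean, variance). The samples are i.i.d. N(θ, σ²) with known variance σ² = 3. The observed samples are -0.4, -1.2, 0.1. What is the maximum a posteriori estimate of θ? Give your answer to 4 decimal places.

n = 3; x̄ = ((-0.4) + (-1.2) + 0.1)/3 = -1.5/3 = -0.5.
For a Normal prior and Normal likelihood with known variance, the posterior is Normal; its mode equals its mean, the precision-weighted average.
Prior precision 1/σ₀² = 1/16 = 0.0625; data precision n/σ² = 3/3 = 1.
θ̂ = (0.0625·3 + 1·(-0.5)) / (0.0625 + 1) = (-0.3125)/1.0625 = -5/17 ≈ -0.2941.

θ̂_MAP = -0.2941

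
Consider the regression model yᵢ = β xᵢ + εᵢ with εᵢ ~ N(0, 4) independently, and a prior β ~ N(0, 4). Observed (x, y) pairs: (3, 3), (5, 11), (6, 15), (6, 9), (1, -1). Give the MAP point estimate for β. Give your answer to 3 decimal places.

β̂_MAP = 1.917

log p(β | y) = −Σ(yᵢ − βxᵢ)²/(2·4) − β²/(2·4) + const.
Setting the derivative to zero: Σxᵢ(yᵢ − βxᵢ)/4 − β/4 = 0, so β = Σxᵢyᵢ / (Σxᵢ² + σ²/τ²).
Σxᵢyᵢ = 3·3 + 5·11 + 6·15 + 6·9 + 1·(-1) = 207; Σxᵢ² = 107; σ²/τ² = 1.
β̂_MAP = 207 / (107 + 1) = 207/108 ≈ 1.917.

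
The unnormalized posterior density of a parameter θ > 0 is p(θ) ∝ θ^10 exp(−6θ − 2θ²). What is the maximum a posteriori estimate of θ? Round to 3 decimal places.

ℓ'(θ) = 10/θ − 6 − 4θ. Setting this to zero and multiplying by θ: 4θ² + 6θ − 10 = 0.
θ = (−6 + √(6² + 4·4·10)) / (2·4) = (−6 + √196) / 8 = (−6 + 14)/8 = 1.
ℓ''(θ) = −10/θ² − 4 < 0, confirming a maximum.

θ̂_MAP = 1.000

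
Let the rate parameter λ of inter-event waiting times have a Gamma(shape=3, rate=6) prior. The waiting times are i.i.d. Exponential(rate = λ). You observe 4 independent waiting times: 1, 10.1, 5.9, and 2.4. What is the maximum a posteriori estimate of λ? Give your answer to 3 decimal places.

The Exponential(rate=λ) likelihood is ∝ λ^n e^(−λΣtᵢ). Here n = 4 and Σtᵢ = 1 + 10.1 + 5.9 + 2.4 = 19.4.
Posterior ∝ λ^2e^(−6λ) · λ^4e^(−19.4λ) = λ^6e^(−25.4λ), i.e. Gamma(7, 25.4).
Mode = (a−1)/b = 6/25.4 ≈ 0.236.

λ̂_MAP = 0.236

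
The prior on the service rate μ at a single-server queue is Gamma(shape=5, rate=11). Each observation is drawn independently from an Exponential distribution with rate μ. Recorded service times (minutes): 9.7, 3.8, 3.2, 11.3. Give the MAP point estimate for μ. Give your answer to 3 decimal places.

The Exponential(rate=μ) likelihood is ∝ μ^n e^(−μΣtᵢ). Here n = 4 and Σtᵢ = 9.7 + 3.8 + 3.2 + 11.3 = 28.
Posterior ∝ μ^4e^(−11μ) · μ^4e^(−28μ) = μ^8e^(−39μ), i.e. Gamma(9, 39).
Mode = (a−1)/b = 8/39 ≈ 0.205.

μ̂_MAP = 0.205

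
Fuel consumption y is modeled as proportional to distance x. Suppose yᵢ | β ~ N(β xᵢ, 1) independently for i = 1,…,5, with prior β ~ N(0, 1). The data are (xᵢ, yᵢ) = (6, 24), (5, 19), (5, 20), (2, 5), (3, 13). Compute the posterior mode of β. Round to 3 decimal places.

β̂_MAP = 3.880

log p(β | y) = −Σ(yᵢ − βxᵢ)²/(2·1) − β²/(2·1) + const.
Setting the derivative to zero: Σxᵢ(yᵢ − βxᵢ)/1 − β/1 = 0, so β = Σxᵢyᵢ / (Σxᵢ² + σ²/τ²).
Σxᵢyᵢ = 6·24 + 5·19 + 5·20 + 2·5 + 3·13 = 388; Σxᵢ² = 99; σ²/τ² = 1.
β̂_MAP = 388 / (99 + 1) = 388/100 ≈ 3.880.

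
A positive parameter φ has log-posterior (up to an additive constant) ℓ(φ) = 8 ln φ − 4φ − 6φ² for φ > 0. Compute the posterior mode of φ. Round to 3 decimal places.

ℓ'(φ) = 8/φ − 4 − 12φ. Setting this to zero and multiplying by φ: 12φ² + 4φ − 8 = 0.
φ = (−4 + √(4² + 4·12·8)) / (2·12) = (−4 + √400) / 24 = (−4 + 20)/24 = 2/3.
ℓ''(φ) = −8/φ² − 12 < 0, confirming a maximum.

φ̂_MAP = 0.667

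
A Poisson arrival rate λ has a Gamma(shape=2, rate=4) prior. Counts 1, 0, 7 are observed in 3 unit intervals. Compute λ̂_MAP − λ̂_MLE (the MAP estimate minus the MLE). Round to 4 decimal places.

Σxᵢ = 8. Posterior is Gamma(10, 7); MAP = (10−1)/7 = 9/7 ≈ 1.28571.
MLE = x̄ = 8/3 ≈ 2.66667.
Difference = 9/7 − 8/3 = -29/21 ≈ -1.3810.

MAP − MLE = -1.3810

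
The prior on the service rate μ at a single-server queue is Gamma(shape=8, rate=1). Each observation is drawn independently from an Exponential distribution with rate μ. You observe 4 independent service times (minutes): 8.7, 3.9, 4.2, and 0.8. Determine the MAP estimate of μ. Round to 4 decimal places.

μ̂_MAP = 0.5914

The Exponential(rate=μ) likelihood is ∝ μ^n e^(−μΣtᵢ). Here n = 4 and Σtᵢ = 8.7 + 3.9 + 4.2 + 0.8 = 17.6.
Posterior ∝ μ^7e^(−1μ) · μ^4e^(−17.6μ) = μ^11e^(−18.6μ), i.e. Gamma(12, 18.6).
Mode = (a−1)/b = 11/18.6 ≈ 0.5914.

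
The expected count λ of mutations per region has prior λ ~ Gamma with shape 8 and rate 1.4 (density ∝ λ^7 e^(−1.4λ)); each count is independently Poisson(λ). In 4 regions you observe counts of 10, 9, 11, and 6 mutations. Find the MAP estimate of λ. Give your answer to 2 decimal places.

λ̂_MAP = 7.96

Σxᵢ = 10+9+11+6 = 36, with n = 4.
Posterior ∝ λ^7e^(−1.4λ) · λ^36e^(−4λ) = λ^43e^(−5.4λ), i.e. Gamma(shape=44, rate=5.4).
The mode of a Gamma(a, b) with a ≥ 1 (shape–rate) is (a−1)/b = 43/5.4 ≈ 7.96.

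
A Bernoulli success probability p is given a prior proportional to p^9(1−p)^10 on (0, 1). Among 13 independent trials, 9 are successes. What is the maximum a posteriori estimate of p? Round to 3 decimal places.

p̂_MAP = 0.563

The prior density ∝ p^9(1−p)^10 is the kernel of Beta(10, 11).
Data: 9 successes in 13 trials. The binomial likelihood contributes p^9(1−p)^4, so the posterior is Beta(10+9, 11+4) = Beta(19, 15).
For Beta(a, b) with a, b > 1 the mode is (a−1)/(a+b−2) = 18/32 ≈ 0.563.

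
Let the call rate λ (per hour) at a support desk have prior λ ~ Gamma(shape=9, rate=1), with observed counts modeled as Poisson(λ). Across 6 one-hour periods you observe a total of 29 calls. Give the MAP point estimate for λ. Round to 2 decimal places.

Σxᵢ = 29, n = 6.
Posterior ∝ λ^8e^(−1λ) · λ^29e^(−6λ) = λ^37e^(−7λ), i.e. Gamma(shape=38, rate=7).
The mode of a Gamma(a, b) with a ≥ 1 (shape–rate) is (a−1)/b = 37/7 ≈ 5.29.

λ̂_MAP = 5.29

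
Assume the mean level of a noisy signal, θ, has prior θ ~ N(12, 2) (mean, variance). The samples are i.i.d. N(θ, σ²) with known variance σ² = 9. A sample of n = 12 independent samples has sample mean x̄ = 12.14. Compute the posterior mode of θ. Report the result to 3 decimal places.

n = 12, x̄ = 12.14.
For a Normal prior and Normal likelihood with known variance, the posterior is Normal; its mode equals its mean, the precision-weighted average.
Prior precision 1/σ₀² = 1/2 = 0.5; data precision n/σ² = 12/9 = 4/3.
θ̂ = (0.5·12 + (4/3)·12.14) / (0.5 + 4/3) = (1664/75)/(11/6) = 3328/275 ≈ 12.102.

θ̂_MAP = 12.102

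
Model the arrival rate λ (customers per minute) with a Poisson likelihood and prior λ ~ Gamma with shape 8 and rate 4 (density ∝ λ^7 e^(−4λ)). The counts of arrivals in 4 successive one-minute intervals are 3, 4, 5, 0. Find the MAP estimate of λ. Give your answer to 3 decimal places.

λ̂_MAP = 2.375

Σxᵢ = 3+4+5+0 = 12, with n = 4.
Posterior ∝ λ^7e^(−4λ) · λ^12e^(−4λ) = λ^19e^(−8λ), i.e. Gamma(shape=20, rate=8).
The mode of a Gamma(a, b) with a ≥ 1 (shape–rate) is (a−1)/b = 19/8 ≈ 2.375.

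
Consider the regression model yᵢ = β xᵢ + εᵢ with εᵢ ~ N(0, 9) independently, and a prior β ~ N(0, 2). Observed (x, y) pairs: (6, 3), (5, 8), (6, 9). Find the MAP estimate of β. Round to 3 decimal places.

β̂_MAP = 1.103

log p(β | y) = −Σ(yᵢ − βxᵢ)²/(2·9) − β²/(2·2) + const.
Setting the derivative to zero: Σxᵢ(yᵢ − βxᵢ)/9 − β/2 = 0, so β = Σxᵢyᵢ / (Σxᵢ² + σ²/τ²).
Σxᵢyᵢ = 6·3 + 5·8 + 6·9 = 112; Σxᵢ² = 97; σ²/τ² = 4.5.
β̂_MAP = 112 / (97 + 4.5) = 112/101.5 ≈ 1.103.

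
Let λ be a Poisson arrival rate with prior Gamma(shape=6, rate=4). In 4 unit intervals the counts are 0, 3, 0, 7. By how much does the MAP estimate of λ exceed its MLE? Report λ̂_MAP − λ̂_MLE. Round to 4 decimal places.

Σxᵢ = 10. Posterior is Gamma(16, 8); MAP = (16−1)/8 = 15/8 ≈ 1.87500.
MLE = x̄ = 10/4 ≈ 2.50000.
Difference = 15/8 − 10/4 = -5/8 ≈ -0.6250.

MAP − MLE = -0.6250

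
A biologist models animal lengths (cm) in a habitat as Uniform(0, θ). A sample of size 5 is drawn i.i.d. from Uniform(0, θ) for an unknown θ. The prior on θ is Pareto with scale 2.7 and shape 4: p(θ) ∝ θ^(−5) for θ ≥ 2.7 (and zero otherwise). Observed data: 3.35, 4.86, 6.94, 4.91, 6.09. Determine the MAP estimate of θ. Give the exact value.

θ̂_MAP = 6.94

The Uniform(0, θ) likelihood is θ^(−n) for θ ≥ max(xᵢ), zero otherwise. Here max(xᵢ) = 6.94.
Posterior ∝ θ^(−5) · θ^(−5) = θ^(−10) on θ ≥ max(2.7, 6.94) = 6.94.
This density is strictly decreasing in θ, so the posterior mode lies at the lower boundary of the support.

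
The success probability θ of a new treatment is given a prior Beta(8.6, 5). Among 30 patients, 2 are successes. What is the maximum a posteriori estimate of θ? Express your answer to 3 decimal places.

θ̂_MAP = 0.231

Prior: Beta(8.6, 5).
Data: 2 successes in 30 trials. The binomial likelihood contributes θ^2(1−θ)^28, so the posterior is Beta(8.6+2, 5+28) = Beta(10.6, 33).
For Beta(a, b) with a, b > 1 the mode is (a−1)/(a+b−2) = 9.6/41.6 ≈ 0.231.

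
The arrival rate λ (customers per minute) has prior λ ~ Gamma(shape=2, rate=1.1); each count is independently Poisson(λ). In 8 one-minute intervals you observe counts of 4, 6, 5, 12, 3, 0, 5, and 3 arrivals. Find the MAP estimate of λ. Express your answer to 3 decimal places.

Σxᵢ = 4+6+5+12+3+0+5+3 = 38, with n = 8.
Posterior ∝ λe^(−1.1λ) · λ^38e^(−8λ) = λ^39e^(−9.1λ), i.e. Gamma(shape=40, rate=9.1).
The mode of a Gamma(a, b) with a ≥ 1 (shape–rate) is (a−1)/b = 39/9.1 ≈ 4.286.

λ̂_MAP = 4.286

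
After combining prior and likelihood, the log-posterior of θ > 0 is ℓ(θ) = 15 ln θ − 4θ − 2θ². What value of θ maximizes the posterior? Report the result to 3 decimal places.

θ̂_MAP = 1.500

ℓ'(θ) = 15/θ − 4 − 4θ. Setting this to zero and multiplying by θ: 4θ² + 4θ − 15 = 0.
θ = (−4 + √(4² + 4·4·15)) / (2·4) = (−4 + √256) / 8 = (−4 + 16)/8 = 3/2.
ℓ''(θ) = −15/θ² − 4 < 0, confirming a maximum.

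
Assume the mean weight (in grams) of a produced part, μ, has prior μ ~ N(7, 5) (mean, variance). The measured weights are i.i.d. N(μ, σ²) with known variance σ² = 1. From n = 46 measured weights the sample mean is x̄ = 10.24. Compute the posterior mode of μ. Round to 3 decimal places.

n = 46, x̄ = 10.24.
For a Normal prior and Normal likelihood with known variance, the posterior is Normal; its mode equals its mean, the precision-weighted average.
Prior precision 1/σ₀² = 1/5 = 0.2; data precision n/σ² = 46/1 = 46.
μ̂ = (0.2·7 + 46·10.24) / (0.2 + 46) = 472.44/46.2 = 3937/385 ≈ 10.226.

μ̂_MAP = 10.226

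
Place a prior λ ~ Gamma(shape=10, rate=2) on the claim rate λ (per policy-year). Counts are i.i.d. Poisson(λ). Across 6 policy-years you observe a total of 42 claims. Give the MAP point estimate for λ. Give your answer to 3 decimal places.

λ̂_MAP = 6.375

Σxᵢ = 42, n = 6.
Posterior ∝ λ^9e^(−2λ) · λ^42e^(−6λ) = λ^51e^(−8λ), i.e. Gamma(shape=52, rate=8).
The mode of a Gamma(a, b) with a ≥ 1 (shape–rate) is (a−1)/b = 51/8 ≈ 6.375.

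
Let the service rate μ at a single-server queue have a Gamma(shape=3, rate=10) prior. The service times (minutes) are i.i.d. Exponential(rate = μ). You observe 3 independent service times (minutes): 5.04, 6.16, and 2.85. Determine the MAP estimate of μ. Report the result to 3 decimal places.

The Exponential(rate=μ) likelihood is ∝ μ^n e^(−μΣtᵢ). Here n = 3 and Σtᵢ = 5.04 + 6.16 + 2.85 = 14.05.
Posterior ∝ μ^2e^(−10μ) · μ^3e^(−14.05μ) = μ^5e^(−24.05μ), i.e. Gamma(6, 24.05).
Mode = (a−1)/b = 5/24.05 ≈ 0.208.

μ̂_MAP = 0.208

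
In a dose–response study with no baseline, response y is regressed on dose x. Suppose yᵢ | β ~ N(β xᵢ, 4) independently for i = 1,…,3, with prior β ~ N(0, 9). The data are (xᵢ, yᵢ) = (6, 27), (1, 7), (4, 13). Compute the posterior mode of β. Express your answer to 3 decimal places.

log p(β | y) = −Σ(yᵢ − βxᵢ)²/(2·4) − β²/(2·9) + const.
Setting the derivative to zero: Σxᵢ(yᵢ − βxᵢ)/4 − β/9 = 0, so β = Σxᵢyᵢ / (Σxᵢ² + σ²/τ²).
Σxᵢyᵢ = 6·27 + 1·7 + 4·13 = 221; Σxᵢ² = 53; σ²/τ² = 4/9.
β̂_MAP = 221 / (53 + 4/9) = 221/(481/9) = 153/37 ≈ 4.135.

β̂_MAP = 4.135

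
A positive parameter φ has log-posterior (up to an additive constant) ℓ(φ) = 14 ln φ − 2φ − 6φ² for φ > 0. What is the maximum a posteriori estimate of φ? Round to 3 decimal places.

φ̂_MAP = 1.000

ℓ'(φ) = 14/φ − 2 − 12φ. Setting this to zero and multiplying by φ: 12φ² + 2φ − 14 = 0.
φ = (−2 + √(2² + 4·12·14)) / (2·12) = (−2 + √676) / 24 = (−2 + 26)/24 = 1.
ℓ''(φ) = −14/φ² − 12 < 0, confirming a maximum.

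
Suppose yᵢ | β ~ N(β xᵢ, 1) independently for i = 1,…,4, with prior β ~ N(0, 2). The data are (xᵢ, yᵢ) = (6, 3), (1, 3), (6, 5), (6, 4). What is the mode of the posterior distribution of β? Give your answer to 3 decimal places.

log p(β | y) = −Σ(yᵢ − βxᵢ)²/(2·1) − β²/(2·2) + const.
Setting the derivative to zero: Σxᵢ(yᵢ − βxᵢ)/1 − β/2 = 0, so β = Σxᵢyᵢ / (Σxᵢ² + σ²/τ²).
Σxᵢyᵢ = 6·3 + 1·3 + 6·5 + 6·4 = 75; Σxᵢ² = 109; σ²/τ² = 0.5.
β̂_MAP = 75 / (109 + 0.5) = 75/109.5 ≈ 0.685.

β̂_MAP = 0.685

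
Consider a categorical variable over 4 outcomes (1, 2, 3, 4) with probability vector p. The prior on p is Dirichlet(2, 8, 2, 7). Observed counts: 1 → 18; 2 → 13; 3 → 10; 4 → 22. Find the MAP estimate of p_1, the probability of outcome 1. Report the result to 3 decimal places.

MAP estimate: 0.244

The posterior is Dirichlet(αᵢ + nᵢ) = Dirichlet(20, 21, 12, 29).
For a Dirichlet(a₁,…,a_K) with all aᵢ > 1, the mode has j-th component (aⱼ − 1)/(Σaᵢ − K).
Here Σaᵢ = 82 and K = 4, so p_1 = (20 − 1)/(82 − 4) = 19/78 ≈ 0.244.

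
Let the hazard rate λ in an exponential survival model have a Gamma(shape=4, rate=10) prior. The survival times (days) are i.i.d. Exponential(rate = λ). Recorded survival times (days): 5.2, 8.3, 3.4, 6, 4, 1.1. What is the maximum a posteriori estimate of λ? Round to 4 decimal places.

λ̂_MAP = 0.2368

The Exponential(rate=λ) likelihood is ∝ λ^n e^(−λΣtᵢ). Here n = 6 and Σtᵢ = 5.2 + 8.3 + 3.4 + 6 + 4 + 1.1 = 28.
Posterior ∝ λ^3e^(−10λ) · λ^6e^(−28λ) = λ^9e^(−38λ), i.e. Gamma(10, 38).
Mode = (a−1)/b = 9/38 ≈ 0.2368.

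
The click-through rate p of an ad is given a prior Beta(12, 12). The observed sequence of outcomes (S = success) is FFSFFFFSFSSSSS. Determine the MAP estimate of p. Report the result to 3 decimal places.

Prior: Beta(12, 12).
Data: 7 successes in 14 trials (from the sequence). The binomial likelihood contributes p^7(1−p)^7, so the posterior is Beta(12+7, 12+7) = Beta(19, 19).
For Beta(a, b) with a, b > 1 the mode is (a−1)/(a+b−2) = 18/36 ≈ 0.500.

p̂_MAP = 0.500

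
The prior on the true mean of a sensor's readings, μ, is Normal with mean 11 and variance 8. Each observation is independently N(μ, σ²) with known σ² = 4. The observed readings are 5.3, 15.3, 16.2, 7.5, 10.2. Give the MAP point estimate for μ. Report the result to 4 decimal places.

μ̂_MAP = 10.9091

n = 5; x̄ = (5.3 + 15.3 + 16.2 + 7.5 + 10.2)/5 = 54.5/5 = 10.9.
For a Normal prior and Normal likelihood with known variance, the posterior is Normal; its mode equals its mean, the precision-weighted average.
Prior precision 1/σ₀² = 1/8 = 0.125; data precision n/σ² = 5/4 = 1.25.
μ̂ = (0.125·11 + 1.25·10.9) / (0.125 + 1.25) = 15/1.375 = 120/11 ≈ 10.9091.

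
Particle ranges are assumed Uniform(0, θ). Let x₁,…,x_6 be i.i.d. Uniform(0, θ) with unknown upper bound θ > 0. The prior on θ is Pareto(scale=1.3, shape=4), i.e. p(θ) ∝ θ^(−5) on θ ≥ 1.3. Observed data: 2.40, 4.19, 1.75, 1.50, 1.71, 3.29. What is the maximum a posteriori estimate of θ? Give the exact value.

θ̂_MAP = 4.19

The Uniform(0, θ) likelihood is θ^(−n) for θ ≥ max(xᵢ), zero otherwise. Here max(xᵢ) = 4.19.
Posterior ∝ θ^(−5) · θ^(−6) = θ^(−11) on θ ≥ max(1.3, 4.19) = 4.19.
This density is strictly decreasing in θ, so the posterior mode lies at the lower boundary of the support.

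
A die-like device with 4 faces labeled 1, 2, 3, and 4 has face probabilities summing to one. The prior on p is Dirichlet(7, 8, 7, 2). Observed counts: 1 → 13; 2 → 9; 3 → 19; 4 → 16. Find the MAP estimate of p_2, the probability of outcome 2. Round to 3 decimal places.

The posterior is Dirichlet(αᵢ + nᵢ) = Dirichlet(20, 17, 26, 18).
For a Dirichlet(a₁,…,a_K) with all aᵢ > 1, the mode has j-th component (aⱼ − 1)/(Σaᵢ − K).
Here Σaᵢ = 81 and K = 4, so p_2 = (17 − 1)/(81 − 4) = 16/77 ≈ 0.208.

MAP estimate: 0.208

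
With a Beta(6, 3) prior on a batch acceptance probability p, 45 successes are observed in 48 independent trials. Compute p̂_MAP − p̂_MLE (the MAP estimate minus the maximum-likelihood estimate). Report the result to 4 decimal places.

MAP − MLE = -0.0284

Posterior is Beta(51, 6); MAP = (51−1)/(57−2) = 50/55 ≈ 0.90909.
MLE ignores the prior: p̂_MLE = k/n = 45/48 ≈ 0.93750.
Difference = 50/55 − 45/48 = -5/176 ≈ -0.0284.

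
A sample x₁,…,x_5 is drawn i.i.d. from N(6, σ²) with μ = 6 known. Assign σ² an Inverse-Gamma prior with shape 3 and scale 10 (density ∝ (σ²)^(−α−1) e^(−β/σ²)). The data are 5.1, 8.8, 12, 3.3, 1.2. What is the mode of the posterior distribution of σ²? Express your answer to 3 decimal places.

σ̂²_MAP = 7.306

Sum of squared deviations about the known mean: SS = (5.1−6)² + (8.8−6)² + (12−6)² + (3.3−6)² + (1.2−6)² = 74.98.
The Normal likelihood contributes (σ²)^(−n/2) exp(−SS/(2σ²)), so the posterior is Inverse-Gamma(α + n/2, β + SS/2) = Inverse-Gamma(5.5, 47.49).
The mode of Inverse-Gamma(a, b) is b/(a+1) = 47.49/6.5 ≈ 7.306.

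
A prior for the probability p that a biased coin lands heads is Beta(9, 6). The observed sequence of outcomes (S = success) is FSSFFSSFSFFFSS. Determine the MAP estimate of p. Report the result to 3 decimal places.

p̂_MAP = 0.556

Prior: Beta(9, 6).
Data: 7 successes in 14 trials (from the sequence). The binomial likelihood contributes p^7(1−p)^7, so the posterior is Beta(9+7, 6+7) = Beta(16, 13).
For Beta(a, b) with a, b > 1 the mode is (a−1)/(a+b−2) = 15/27 ≈ 0.556.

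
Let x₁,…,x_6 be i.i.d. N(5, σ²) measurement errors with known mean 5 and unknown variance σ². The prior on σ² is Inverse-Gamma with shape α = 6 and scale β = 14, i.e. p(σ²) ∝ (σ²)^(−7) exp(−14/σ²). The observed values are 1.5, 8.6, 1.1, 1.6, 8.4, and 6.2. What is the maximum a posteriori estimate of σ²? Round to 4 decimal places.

σ̂²_MAP = 4.6490

Sum of squared deviations about the known mean: SS = (1.5−5)² + (8.6−5)² + (1.1−5)² + (1.6−5)² + (8.4−5)² + (6.2−5)² = 64.98.
The Normal likelihood contributes (σ²)^(−n/2) exp(−SS/(2σ²)), so the posterior is Inverse-Gamma(α + n/2, β + SS/2) = Inverse-Gamma(9, 46.49).
The mode of Inverse-Gamma(a, b) is b/(a+1) = 46.49/10 ≈ 4.6490.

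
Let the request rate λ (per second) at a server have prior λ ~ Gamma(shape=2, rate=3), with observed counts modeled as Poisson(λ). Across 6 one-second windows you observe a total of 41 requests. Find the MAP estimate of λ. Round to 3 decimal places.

λ̂_MAP = 4.667

Σxᵢ = 41, n = 6.
Posterior ∝ λe^(−3λ) · λ^41e^(−6λ) = λ^42e^(−9λ), i.e. Gamma(shape=43, rate=9).
The mode of a Gamma(a, b) with a ≥ 1 (shape–rate) is (a−1)/b = 42/9 ≈ 4.667.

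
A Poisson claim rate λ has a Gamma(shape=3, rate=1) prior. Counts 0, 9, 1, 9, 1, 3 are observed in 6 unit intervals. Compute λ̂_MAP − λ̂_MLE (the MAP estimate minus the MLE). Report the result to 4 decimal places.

MAP − MLE = -0.2619

Σxᵢ = 23. Posterior is Gamma(26, 7); MAP = (26−1)/7 = 25/7 ≈ 3.57143.
MLE = x̄ = 23/6 ≈ 3.83333.
Difference = 25/7 − 23/6 = -11/42 ≈ -0.2619.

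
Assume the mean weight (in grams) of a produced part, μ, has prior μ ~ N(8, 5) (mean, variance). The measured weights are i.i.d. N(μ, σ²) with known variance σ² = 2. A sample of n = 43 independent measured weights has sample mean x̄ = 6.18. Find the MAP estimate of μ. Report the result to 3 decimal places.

μ̂_MAP = 6.197

n = 43, x̄ = 6.18.
For a Normal prior and Normal likelihood with known variance, the posterior is Normal; its mode equals its mean, the precision-weighted average.
Prior precision 1/σ₀² = 1/5 = 0.2; data precision n/σ² = 43/2 = 21.5.
μ̂ = (0.2·8 + 21.5·6.18) / (0.2 + 21.5) = 134.47/21.7 = 1921/310 ≈ 6.197.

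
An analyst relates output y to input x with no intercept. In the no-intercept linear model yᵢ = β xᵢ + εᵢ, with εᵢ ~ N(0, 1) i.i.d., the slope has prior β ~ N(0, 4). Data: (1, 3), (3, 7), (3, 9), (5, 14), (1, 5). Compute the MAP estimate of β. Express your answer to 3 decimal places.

log p(β | y) = −Σ(yᵢ − βxᵢ)²/(2·1) − β²/(2·4) + const.
Setting the derivative to zero: Σxᵢ(yᵢ − βxᵢ)/1 − β/4 = 0, so β = Σxᵢyᵢ / (Σxᵢ² + σ²/τ²).
Σxᵢyᵢ = 1·3 + 3·7 + 3·9 + 5·14 + 1·5 = 126; Σxᵢ² = 45; σ²/τ² = 0.25.
β̂_MAP = 126 / (45 + 0.25) = 126/45.25 ≈ 2.785.

β̂_MAP = 2.785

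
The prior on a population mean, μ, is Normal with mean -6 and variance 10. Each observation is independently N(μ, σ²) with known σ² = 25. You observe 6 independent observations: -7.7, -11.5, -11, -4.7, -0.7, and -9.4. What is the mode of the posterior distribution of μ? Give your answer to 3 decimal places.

n = 6; x̄ = ((-7.7) + (-11.5) + (-11) + (-4.7) + (-0.7) + (-9.4))/6 = -45/6 = -7.5.
For a Normal prior and Normal likelihood with known variance, the posterior is Normal; its mode equals its mean, the precision-weighted average.
Prior precision 1/σ₀² = 1/10 = 0.1; data precision n/σ² = 6/25 = 0.24.
μ̂ = (0.1·(-6) + 0.24·(-7.5)) / (0.1 + 0.24) = (-2.4)/0.34 = -120/17 ≈ -7.059.

μ̂_MAP = -7.059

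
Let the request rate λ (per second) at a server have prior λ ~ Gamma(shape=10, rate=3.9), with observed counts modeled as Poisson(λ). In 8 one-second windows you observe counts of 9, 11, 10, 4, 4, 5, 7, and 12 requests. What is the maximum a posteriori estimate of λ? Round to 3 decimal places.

λ̂_MAP = 5.966

Σxᵢ = 9+11+10+4+4+5+7+12 = 62, with n = 8.
Posterior ∝ λ^9e^(−3.9λ) · λ^62e^(−8λ) = λ^71e^(−11.9λ), i.e. Gamma(shape=72, rate=11.9).
The mode of a Gamma(a, b) with a ≥ 1 (shape–rate) is (a−1)/b = 71/11.9 ≈ 5.966.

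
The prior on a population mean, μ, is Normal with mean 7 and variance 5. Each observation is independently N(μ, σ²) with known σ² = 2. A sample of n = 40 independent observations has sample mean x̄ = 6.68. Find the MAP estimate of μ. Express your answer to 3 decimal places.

μ̂_MAP = 6.683

n = 40, x̄ = 6.68.
For a Normal prior and Normal likelihood with known variance, the posterior is Normal; its mode equals its mean, the precision-weighted average.
Prior precision 1/σ₀² = 1/5 = 0.2; data precision n/σ² = 40/2 = 20.
μ̂ = (0.2·7 + 20·6.68) / (0.2 + 20) = 135/20.2 = 675/101 ≈ 6.683.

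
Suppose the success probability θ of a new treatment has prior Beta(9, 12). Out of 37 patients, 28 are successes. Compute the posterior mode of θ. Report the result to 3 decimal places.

Prior: Beta(9, 12).
Data: 28 successes in 37 trials. The binomial likelihood contributes θ^28(1−θ)^9, so the posterior is Beta(9+28, 12+9) = Beta(37, 21).
For Beta(a, b) with a, b > 1 the mode is (a−1)/(a+b−2) = 36/56 ≈ 0.643.

θ̂_MAP = 0.643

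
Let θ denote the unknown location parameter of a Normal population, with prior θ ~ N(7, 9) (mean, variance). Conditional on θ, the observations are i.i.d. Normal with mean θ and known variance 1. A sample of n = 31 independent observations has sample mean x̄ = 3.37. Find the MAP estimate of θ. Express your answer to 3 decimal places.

n = 31, x̄ = 3.37.
For a Normal prior and Normal likelihood with known variance, the posterior is Normal; its mode equals its mean, the precision-weighted average.
Prior precision 1/σ₀² = 1/9; data precision n/σ² = 31/1 = 31.
θ̂ = ((1/9)·7 + 31·3.37) / (1/9 + 31) = (94723/900)/(280/9) = 94723/28000 ≈ 3.383.

θ̂_MAP = 3.383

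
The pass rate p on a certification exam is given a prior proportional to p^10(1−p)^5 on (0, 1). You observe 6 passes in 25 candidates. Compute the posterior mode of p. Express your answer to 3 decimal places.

p̂_MAP = 0.400

The prior density ∝ p^10(1−p)^5 is the kernel of Beta(11, 6).
Data: 6 successes in 25 trials. The binomial likelihood contributes p^6(1−p)^19, so the posterior is Beta(11+6, 6+19) = Beta(17, 25).
For Beta(a, b) with a, b > 1 the mode is (a−1)/(a+b−2) = 16/40 ≈ 0.400.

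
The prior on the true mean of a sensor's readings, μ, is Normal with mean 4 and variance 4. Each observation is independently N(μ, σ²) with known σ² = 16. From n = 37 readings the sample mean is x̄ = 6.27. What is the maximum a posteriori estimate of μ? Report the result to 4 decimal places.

μ̂_MAP = 6.0485

n = 37, x̄ = 6.27.
For a Normal prior and Normal likelihood with known variance, the posterior is Normal; its mode equals its mean, the precision-weighted average.
Prior precision 1/σ₀² = 1/4 = 0.25; data precision n/σ² = 37/16 = 2.3125.
μ̂ = (0.25·4 + 2.3125·6.27) / (0.25 + 2.3125) = 15.499375/2.5625 = 24799/4100 ≈ 6.0485.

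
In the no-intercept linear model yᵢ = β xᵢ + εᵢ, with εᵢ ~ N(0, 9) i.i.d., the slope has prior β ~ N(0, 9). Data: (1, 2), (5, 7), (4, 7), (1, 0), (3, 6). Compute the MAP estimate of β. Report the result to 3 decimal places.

β̂_MAP = 1.566

log p(β | y) = −Σ(yᵢ − βxᵢ)²/(2·9) − β²/(2·9) + const.
Setting the derivative to zero: Σxᵢ(yᵢ − βxᵢ)/9 − β/9 = 0, so β = Σxᵢyᵢ / (Σxᵢ² + σ²/τ²).
Σxᵢyᵢ = 1·2 + 5·7 + 4·7 + 1·0 + 3·6 = 83; Σxᵢ² = 52; σ²/τ² = 1.
β̂_MAP = 83 / (52 + 1) = 83/53 ≈ 1.566.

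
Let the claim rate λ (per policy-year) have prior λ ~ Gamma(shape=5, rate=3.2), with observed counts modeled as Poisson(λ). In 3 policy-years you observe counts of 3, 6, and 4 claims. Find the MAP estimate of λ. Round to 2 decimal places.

λ̂_MAP = 2.74

Σxᵢ = 3+6+4 = 13, with n = 3.
Posterior ∝ λ^4e^(−3.2λ) · λ^13e^(−3λ) = λ^17e^(−6.2λ), i.e. Gamma(shape=18, rate=6.2).
The mode of a Gamma(a, b) with a ≥ 1 (shape–rate) is (a−1)/b = 17/6.2 ≈ 2.74.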